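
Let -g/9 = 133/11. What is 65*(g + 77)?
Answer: -22750/11 ≈ -2068.2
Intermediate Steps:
g = -1197/11 ≈ -108.82
65*(g + 77) = 65*(-1197/11 + 77) = 65*(-350/11) = -22750/11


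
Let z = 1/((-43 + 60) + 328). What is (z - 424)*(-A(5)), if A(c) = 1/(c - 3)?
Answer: 146279/690 ≈ 212.00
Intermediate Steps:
A(c) = 1/(-3 + c)
z = 1/345 (z = 1/(17 + 328) = 1/345 ≈ 0.0028986)
(z - 424)*(-A(5)) = (1/345 - 424)*(-1/(-3 + 5)) = -(-146279)/(345*2) = -146279/345*(-1/2) = 146279/690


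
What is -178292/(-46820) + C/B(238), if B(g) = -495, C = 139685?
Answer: -322589858/1158795 ≈ -278.38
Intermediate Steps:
-178292/(-46820) + C/B(238) = -178292/(-46820) + 139685/(-495) = -178292*(-1/46820) + 139685*(-1/495) = 44573/11705 - 27937/99 = -322589858/1158795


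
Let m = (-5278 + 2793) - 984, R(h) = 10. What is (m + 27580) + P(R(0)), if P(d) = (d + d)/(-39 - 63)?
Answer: 1229651/51 ≈ 24111.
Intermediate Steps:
m = -3469 (m = -2485 - 984 = -3469)
P(d) = -d/51 (P(d) = (2*d)/(-102) = (2*d)*(-1/102) = -d/51)
(m + 27580) + P(R(0)) = (-3469 + 27580) - 1/51*10 = 24111 - 10/51 = 1229651/51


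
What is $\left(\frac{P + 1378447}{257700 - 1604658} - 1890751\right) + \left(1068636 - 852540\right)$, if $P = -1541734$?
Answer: $- \frac{250632198467}{149662} \approx -1.6747 \cdot 10^{6}$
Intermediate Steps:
$\left(\frac{P + 1378447}{257700 - 1604658} - 1890751\right) + \left(1068636 - 852540\right) = \left(\frac{-1541734 + 1378447}{257700 - 1604658} - 1890751\right) + \left(1068636 - 852540\right) = \left(- \frac{163287}{-1346958} - 1890751\right) + 216096 = \left(\left(-163287\right) \left(- \frac{1}{1346958}\right) - 1890751\right) + 216096 = \left(\frac{18143}{149662} - 1890751\right) + 216096 = - \frac{282973558019}{149662} + 216096 = - \frac{250632198467}{149662}$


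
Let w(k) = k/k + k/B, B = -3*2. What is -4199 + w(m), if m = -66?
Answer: -4187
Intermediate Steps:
B = -6
w(k) = 1 - k/6 (w(k) = k/k + k/(-6) = 1 + k*(-1/6) = 1 - k/6)
-4199 + w(m) = -4199 + (1 - 1/6*(-66)) = -4199 + (1 + 11) = -4199 + 12 = -4187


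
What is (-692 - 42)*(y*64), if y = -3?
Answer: 140928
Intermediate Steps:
(-692 - 42)*(y*64) = (-692 - 42)*(-3*64) = -734*(-192) = 140928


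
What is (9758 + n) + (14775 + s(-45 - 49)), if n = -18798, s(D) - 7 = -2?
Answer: 5740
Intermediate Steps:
s(D) = 5 (s(D) = 7 - 2 = 5)
(9758 + n) + (14775 + s(-45 - 49)) = (9758 - 18798) + (14775 + 5) = -9040 + 14780 = 5740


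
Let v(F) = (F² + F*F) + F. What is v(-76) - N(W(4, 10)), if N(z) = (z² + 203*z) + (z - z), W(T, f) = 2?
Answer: 11066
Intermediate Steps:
N(z) = z² + 203*z (N(z) = (z² + 203*z) + 0 = z² + 203*z)
v(F) = F + 2*F² (v(F) = (F² + F²) + F = 2*F² + F = F + 2*F²)
v(-76) - N(W(4, 10)) = -76*(1 + 2*(-76)) - 2*(203 + 2) = -76*(1 - 152) - 2*205 = -76*(-151) - 1*410 = 11476 - 410 = 11066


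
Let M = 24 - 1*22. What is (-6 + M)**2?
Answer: 16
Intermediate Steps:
M = 2 (M = 24 - 22 = 2)
(-6 + M)**2 = (-6 + 2)**2 = (-4)**2 = 16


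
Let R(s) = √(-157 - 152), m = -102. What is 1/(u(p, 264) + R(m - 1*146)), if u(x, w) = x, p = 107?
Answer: 107/11758 - I*√309/11758 ≈ 0.0091002 - 0.001495*I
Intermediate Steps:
R(s) = I*√309 (R(s) = √(-309) = I*√309)
1/(u(p, 264) + R(m - 1*146)) = 1/(107 + I*√309)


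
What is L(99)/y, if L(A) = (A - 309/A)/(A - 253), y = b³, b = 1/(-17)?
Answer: 1110338/363 ≈ 3058.8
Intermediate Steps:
b = -1/17 ≈ -0.058824
y = -1/4913 (y = (-1/17)³ = -1/4913 ≈ -0.00020354)
L(A) = (A - 309/A)/(-253 + A)
L(99)/y = ((-309 + 99²)/(99*(-253 + 99)))/(-1/4913) = ((1/99)*(-309 + 9801)/(-154))*(-4913) = ((1/99)*(-1/154)*9492)*(-4913) = -226/363*(-4913) = 1110338/363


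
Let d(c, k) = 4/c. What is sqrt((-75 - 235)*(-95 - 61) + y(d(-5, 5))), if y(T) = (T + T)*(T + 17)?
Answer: 4*sqrt(75522)/5 ≈ 219.85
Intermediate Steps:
y(T) = 2*T*(17 + T) (y(T) = (2*T)*(17 + T) = 2*T*(17 + T))
sqrt((-75 - 235)*(-95 - 61) + y(d(-5, 5))) = sqrt((-75 - 235)*(-95 - 61) + 2*(4/(-5))*(17 + 4/(-5))) = sqrt(-310*(-156) + 2*(4*(-1/5))*(17 + 4*(-1/5))) = sqrt(48360 + 2*(-4/5)*(17 - 4/5)) = sqrt(48360 + 2*(-4/5)*(81/5)) = sqrt(48360 - 648/25) = sqrt(1208352/25) = 4*sqrt(75522)/5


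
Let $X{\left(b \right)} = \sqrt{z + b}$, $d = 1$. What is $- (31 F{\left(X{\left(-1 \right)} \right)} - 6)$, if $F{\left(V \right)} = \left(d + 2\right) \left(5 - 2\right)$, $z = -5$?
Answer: $-273$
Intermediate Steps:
$X{\left(b \right)} = \sqrt{-5 + b}$
$F{\left(V \right)} = 9$ ($F{\left(V \right)} = \left(1 + 2\right) \left(5 - 2\right) = 3 \cdot 3 = 9$)
$- (31 F{\left(X{\left(-1 \right)} \right)} - 6) = - (31 \cdot 9 - 6) = - (279 - 6) = \left(-1\right) 273 = -273$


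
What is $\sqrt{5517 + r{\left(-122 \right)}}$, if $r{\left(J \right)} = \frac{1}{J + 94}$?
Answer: $\frac{5 \sqrt{43253}}{14} \approx 74.276$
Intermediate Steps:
$r{\left(J \right)} = \frac{1}{94 + J}$
$\sqrt{5517 + r{\left(-122 \right)}} = \sqrt{5517 + \frac{1}{94 - 122}} = \sqrt{5517 + \frac{1}{-28}} = \sqrt{5517 - \frac{1}{28}} = \sqrt{\frac{154475}{28}} = \frac{5 \sqrt{43253}}{14}$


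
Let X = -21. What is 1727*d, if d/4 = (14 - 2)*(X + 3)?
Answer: -1492128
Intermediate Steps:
d = -864 (d = 4*((14 - 2)*(-21 + 3)) = 4*(12*(-18)) = 4*(-216) = -864)
1727*d = 1727*(-864) = -1492128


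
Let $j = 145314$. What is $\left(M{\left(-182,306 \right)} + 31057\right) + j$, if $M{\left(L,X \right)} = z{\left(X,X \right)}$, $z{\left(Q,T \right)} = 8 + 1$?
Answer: $176380$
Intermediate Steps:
$z{\left(Q,T \right)} = 9$
$M{\left(L,X \right)} = 9$
$\left(M{\left(-182,306 \right)} + 31057\right) + j = \left(9 + 31057\right) + 145314 = 31066 + 145314 = 176380$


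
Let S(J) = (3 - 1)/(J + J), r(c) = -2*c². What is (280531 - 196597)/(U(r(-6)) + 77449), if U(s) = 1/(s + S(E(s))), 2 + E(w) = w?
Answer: 447284286/412725647 ≈ 1.0837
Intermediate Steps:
E(w) = -2 + w
S(J) = 1/J (S(J) = 2/((2*J)) = 2*(1/(2*J)) = 1/J)
U(s) = 1/(s + 1/(-2 + s))
(280531 - 196597)/(U(r(-6)) + 77449) = (280531 - 196597)/((-2 - 2*(-6)²)/(1 + (-2*(-6)²)*(-2 - 2*(-6)²)) + 77449) = 83934/((-2 - 2*36)/(1 + (-2*36)*(-2 - 2*36)) + 77449) = 83934/((-2 - 72)/(1 - 72*(-2 - 72)) + 77449) = 83934/(-74/(1 - 72*(-74)) + 77449) = 83934/(-74/(1 + 5328) + 77449) = 83934/(-74/5329 + 77449) = 83934/(412725647/5329) = 83934*(5329/412725647) = 447284286/412725647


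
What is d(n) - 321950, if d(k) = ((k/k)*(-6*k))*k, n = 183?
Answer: -522884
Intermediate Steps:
d(k) = -6*k² (d(k) = (1*(-6*k))*k = (-6*k)*k = -6*k²)
d(n) - 321950 = -6*183² - 321950 = -6*33489 - 321950 = -200934 - 321950 = -522884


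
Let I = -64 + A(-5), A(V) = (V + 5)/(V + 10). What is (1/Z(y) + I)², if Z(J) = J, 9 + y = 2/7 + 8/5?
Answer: 255072841/62001 ≈ 4114.0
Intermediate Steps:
y = -249/35 (y = -9 + (2/7 + 8/5) = -9 + 66/35 = -249/35 ≈ -7.1143)
A(V) = (5 + V)/(10 + V)
I = -64 (I = -64 + (5 - 5)/(10 - 5) = -64 + 0/5 = -64 + (⅕)*0 = -64 + 0 = -64)
(1/Z(y) + I)² = (1/(-249/35) - 64)² = (-35/249 - 64)² = (-15971/249)² = 255072841/62001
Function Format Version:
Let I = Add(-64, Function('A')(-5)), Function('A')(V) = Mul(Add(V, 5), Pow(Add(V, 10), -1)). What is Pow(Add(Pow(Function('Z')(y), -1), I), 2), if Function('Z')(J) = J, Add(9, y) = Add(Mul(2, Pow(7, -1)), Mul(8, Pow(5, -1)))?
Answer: Rational(255072841, 62001) ≈ 4114.0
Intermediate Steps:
y = Rational(-249, 35) (y = Add(-9, Add(Mul(2, Pow(7, -1)), Mul(8, Pow(5, -1)))) = Add(-9, Add(Mul(2, Rational(1, 7)), Mul(8, Rational(1, 5)))) = Add(-9, Add(Rational(2, 7), Rational(8, 5))) = Add(-9, Rational(66, 35)) = Rational(-249, 35) ≈ -7.1143)
Function('A')(V) = Mul(Pow(Add(10, V), -1), Add(5, V)) (Function('A')(V) = Mul(Add(5, V), Pow(Add(10, V), -1)) = Mul(Pow(Add(10, V), -1), Add(5, V)))
I = -64 (I = Add(-64, Mul(Pow(Add(10, -5), -1), Add(5, -5))) = Add(-64, Mul(Pow(5, -1), 0)) = Add(-64, Mul(Rational(1, 5), 0)) = Add(-64, 0) = -64)
Pow(Add(Pow(Function('Z')(y), -1), I), 2) = Pow(Add(Pow(Rational(-249, 35), -1), -64), 2) = Pow(Add(Rational(-35, 249), -64), 2) = Pow(Rational(-15971, 249), 2) = Rational(255072841, 62001)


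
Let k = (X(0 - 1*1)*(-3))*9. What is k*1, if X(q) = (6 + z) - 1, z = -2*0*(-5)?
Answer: -135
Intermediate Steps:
z = 0 (z = 0*(-5) = 0)
X(q) = 5 (X(q) = (6 + 0) - 1 = 6 - 1 = 5)
k = -135 (k = (5*(-3))*9 = -15*9 = -135)
k*1 = -135*1 = -135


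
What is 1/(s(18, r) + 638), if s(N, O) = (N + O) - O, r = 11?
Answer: 1/656 ≈ 0.0015244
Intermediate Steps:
s(N, O) = N
1/(s(18, r) + 638) = 1/(18 + 638) = 1/656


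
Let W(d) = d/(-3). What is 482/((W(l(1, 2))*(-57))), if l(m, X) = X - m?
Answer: 482/19 ≈ 25.368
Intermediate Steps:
W(d) = -d/3 (W(d) = d*(-⅓) = -d/3)
482/((W(l(1, 2))*(-57))) = 482/((-(2 - 1*1)/3*(-57))) = 482/((-(2 - 1)/3*(-57))) = 482/((-⅓*1*(-57))) = 482/((-⅓*(-57))) = 482/19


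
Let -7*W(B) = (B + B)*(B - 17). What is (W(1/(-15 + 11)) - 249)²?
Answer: 196364169/3136 ≈ 62616.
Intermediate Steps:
W(B) = -2*B*(-17 + B)/7 (W(B) = -(B + B)*(B - 17)/7 = -2*B*(-17 + B)/7)
(W(1/(-15 + 11)) - 249)² = (2*(17 - 1/(-15 + 11))/(7*(-15 + 11)) - 249)² = ((2/7)*(17 - 1/(-4))/(-4) - 249)² = ((2/7)*(-¼)*(17 - 1*(-¼)) - 249)² = ((2/7)*(-¼)*(17 + ¼) - 249)² = ((2/7)*(-¼)*(69/4) - 249)² = (-69/56 - 249)² = (-14013/56)² = 196364169/3136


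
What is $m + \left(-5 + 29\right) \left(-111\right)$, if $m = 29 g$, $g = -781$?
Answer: $-25313$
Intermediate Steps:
$m = -22649$ ($m = 29 \left(-781\right) = -22649$)
$m + \left(-5 + 29\right) \left(-111\right) = -22649 + \left(-5 + 29\right) \left(-111\right) = -22649 + 24 \left(-111\right) = -22649 - 2664 = -25313$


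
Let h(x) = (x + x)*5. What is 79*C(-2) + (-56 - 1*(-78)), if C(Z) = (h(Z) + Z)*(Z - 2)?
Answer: 6974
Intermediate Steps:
h(x) = 10*x (h(x) = (2*x)*5 = 10*x)
C(Z) = 11*Z*(-2 + Z) (C(Z) = (10*Z + Z)*(Z - 2) = (11*Z)*(-2 + Z) = 11*Z*(-2 + Z))
79*C(-2) + (-56 - 1*(-78)) = 79*(11*(-2)*(-2 - 2)) + (-56 - 1*(-78)) = 79*(11*(-2)*(-4)) + (-56 + 78) = 79*88 + 22 = 6952 + 22 = 6974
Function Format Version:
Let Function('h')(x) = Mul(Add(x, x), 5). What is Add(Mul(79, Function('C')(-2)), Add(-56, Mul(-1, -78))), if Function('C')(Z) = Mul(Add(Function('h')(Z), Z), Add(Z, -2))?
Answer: 6974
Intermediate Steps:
Function('h')(x) = Mul(10, x) (Function('h')(x) = Mul(Mul(2, x), 5) = Mul(10, x))
Function('C')(Z) = Mul(11, Z, Add(-2, Z)) (Function('C')(Z) = Mul(Add(Mul(10, Z), Z), Add(Z, -2)) = Mul(Mul(11, Z), Add(-2, Z)) = Mul(11, Z, Add(-2, Z)))
Add(Mul(79, Function('C')(-2)), Add(-56, Mul(-1, -78))) = Add(Mul(79, Mul(11, -2, Add(-2, -2))), Add(-56, Mul(-1, -78))) = Add(Mul(79, Mul(11, -2, -4)), Add(-56, 78)) = Add(Mul(79, 88), 22) = Add(6952, 22) = 6974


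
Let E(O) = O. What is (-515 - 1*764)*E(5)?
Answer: -6395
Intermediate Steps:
(-515 - 1*764)*E(5) = (-515 - 1*764)*5 = (-515 - 764)*5 = -1279*5 = -6395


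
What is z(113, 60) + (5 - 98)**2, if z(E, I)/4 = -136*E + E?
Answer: -52371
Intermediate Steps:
z(E, I) = -540*E (z(E, I) = 4*(-136*E + E) = 4*(-135*E) = -540*E)
z(113, 60) + (5 - 98)**2 = -540*113 + (5 - 98)**2 = -61020 + (-93)**2 = -61020 + 8649 = -52371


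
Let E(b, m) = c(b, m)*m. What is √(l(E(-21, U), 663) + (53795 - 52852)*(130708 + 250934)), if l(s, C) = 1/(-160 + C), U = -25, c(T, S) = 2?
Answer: √91055005714157/503 ≈ 18971.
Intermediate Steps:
E(b, m) = 2*m
√(l(E(-21, U), 663) + (53795 - 52852)*(130708 + 250934)) = √(1/(-160 + 663) + (53795 - 52852)*(130708 + 250934)) = √(1/503 + 943*381642) = √(1/503 + 359888406) = √(181023868219/503) = √91055005714157/503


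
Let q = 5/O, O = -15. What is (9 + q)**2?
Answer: 676/9 ≈ 75.111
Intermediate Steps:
q = -1/3 (q = 5/(-15) = 5*(-1/15) = -1/3 ≈ -0.33333)
(9 + q)**2 = (9 - 1/3)**2 = (26/3)**2 = 676/9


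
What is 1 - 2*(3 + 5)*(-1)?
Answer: 17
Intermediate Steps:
1 - 2*(3 + 5)*(-1) = 1 - 2*8*(-1) = 1 - 16*(-1) = 1 + 16 = 17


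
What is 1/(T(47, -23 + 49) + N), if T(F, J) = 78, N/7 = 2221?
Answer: 1/15625 ≈ 6.4000e-5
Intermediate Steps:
N = 15547 (N = 7*2221 = 15547)
1/(T(47, -23 + 49) + N) = 1/(78 + 15547) = 1/15625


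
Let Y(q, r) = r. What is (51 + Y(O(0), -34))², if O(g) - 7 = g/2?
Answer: 289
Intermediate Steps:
O(g) = 7 + g/2
(51 + Y(O(0), -34))² = (51 - 34)² = 17² = 289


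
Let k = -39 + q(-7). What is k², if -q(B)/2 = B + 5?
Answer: 1225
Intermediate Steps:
q(B) = -10 - 2*B (q(B) = -2*(B + 5) = -2*(5 + B) = -10 - 2*B)
k = -35 (k = -39 + (-10 - 2*(-7)) = -39 + (-10 + 14) = -39 + 4 = -35)
k² = (-35)² = 1225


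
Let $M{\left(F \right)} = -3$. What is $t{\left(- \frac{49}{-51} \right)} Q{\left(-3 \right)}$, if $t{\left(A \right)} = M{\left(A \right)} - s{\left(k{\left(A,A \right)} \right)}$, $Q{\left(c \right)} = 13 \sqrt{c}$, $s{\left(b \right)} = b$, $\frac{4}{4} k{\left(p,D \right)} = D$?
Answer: $- \frac{2626 i \sqrt{3}}{51} \approx - 89.184 i$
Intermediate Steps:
$k{\left(p,D \right)} = D$
$t{\left(A \right)} = -3 - A$
$t{\left(- \frac{49}{-51} \right)} Q{\left(-3 \right)} = \left(-3 - - \frac{49}{-51}\right) 13 \sqrt{-3} = \left(-3 - \left(-49\right) \left(- \frac{1}{51}\right)\right) 13 i \sqrt{3} = \left(-3 - \frac{49}{51}\right) 13 i \sqrt{3} = - \frac{202 \cdot 13 i \sqrt{3}}{51} = - \frac{2626 i \sqrt{3}}{51}$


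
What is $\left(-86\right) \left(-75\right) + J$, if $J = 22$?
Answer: $6472$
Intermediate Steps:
$\left(-86\right) \left(-75\right) + J = \left(-86\right) \left(-75\right) + 22 = 6450 + 22 = 6472$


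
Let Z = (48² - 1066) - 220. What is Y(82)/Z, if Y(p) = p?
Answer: 41/509 ≈ 0.080550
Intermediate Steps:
Z = 1018 (Z = (2304 - 1066) - 220 = 1238 - 220 = 1018)
Y(82)/Z = 82/1018 = 82*(1/1018) = 41/509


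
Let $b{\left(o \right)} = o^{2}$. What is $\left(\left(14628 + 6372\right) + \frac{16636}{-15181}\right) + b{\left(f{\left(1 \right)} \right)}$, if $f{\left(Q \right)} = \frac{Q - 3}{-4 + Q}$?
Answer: $\frac{2869120000}{136629} \approx 20999.0$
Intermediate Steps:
$f{\left(Q \right)} = \frac{-3 + Q}{-4 + Q}$
$\left(\left(14628 + 6372\right) + \frac{16636}{-15181}\right) + b{\left(f{\left(1 \right)} \right)} = \left(\left(14628 + 6372\right) + \frac{16636}{-15181}\right) + \left(\frac{-3 + 1}{-4 + 1}\right)^{2} = \left(21000 + 16636 \left(- \frac{1}{15181}\right)\right) + \left(\frac{1}{-3} \left(-2\right)\right)^{2} = \left(21000 - \frac{16636}{15181}\right) + \left(\left(- \frac{1}{3}\right) \left(-2\right)\right)^{2} = \frac{318784364}{15181} + \left(\frac{2}{3}\right)^{2} = \frac{318784364}{15181} + \frac{4}{9} = \frac{2869120000}{136629}$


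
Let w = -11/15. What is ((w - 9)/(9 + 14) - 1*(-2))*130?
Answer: 14144/69 ≈ 204.99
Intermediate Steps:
w = -11/15 (w = -11*1/15 = -11/15 ≈ -0.73333)
((w - 9)/(9 + 14) - 1*(-2))*130 = ((-11/15 - 9)/(9 + 14) - 1*(-2))*130 = (-146/15/23 + 2)*130 = (-146/15*1/23 + 2)*130 = (-146/345 + 2)*130 = (544/345)*130 = 14144/69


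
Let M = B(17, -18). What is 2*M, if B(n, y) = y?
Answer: -36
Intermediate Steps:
M = -18
2*M = 2*(-18) = -36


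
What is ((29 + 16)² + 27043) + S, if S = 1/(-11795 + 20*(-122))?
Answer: 413782979/14235 ≈ 29068.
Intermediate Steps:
S = -1/14235 (S = 1/(-11795 - 2440) = 1/(-14235) = -1/14235 ≈ -7.0249e-5)
((29 + 16)² + 27043) + S = ((29 + 16)² + 27043) - 1/14235 = (45² + 27043) - 1/14235 = (2025 + 27043) - 1/14235 = 29068 - 1/14235 = 413782979/14235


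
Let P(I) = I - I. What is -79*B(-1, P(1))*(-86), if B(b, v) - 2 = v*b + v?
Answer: 13588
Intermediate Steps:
P(I) = 0
B(b, v) = 2 + v + b*v (B(b, v) = 2 + (v*b + v) = 2 + (b*v + v) = 2 + (v + b*v) = 2 + v + b*v)
-79*B(-1, P(1))*(-86) = -79*(2 + 0 - 1*0)*(-86) = -79*(2 + 0 + 0)*(-86) = -79*2*(-86) = -158*(-86) = 13588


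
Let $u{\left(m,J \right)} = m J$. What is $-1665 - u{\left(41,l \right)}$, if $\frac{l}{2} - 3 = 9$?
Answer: $-2649$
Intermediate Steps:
$l = 24$ ($l = 6 + 2 \cdot 9 = 6 + 18 = 24$)
$u{\left(m,J \right)} = J m$
$-1665 - u{\left(41,l \right)} = -1665 - 24 \cdot 41 = -1665 - 984 = -2649$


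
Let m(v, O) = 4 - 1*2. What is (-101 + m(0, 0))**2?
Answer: 9801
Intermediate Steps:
m(v, O) = 2 (m(v, O) = 4 - 2 = 2)
(-101 + m(0, 0))**2 = (-101 + 2)**2 = (-99)**2 = 9801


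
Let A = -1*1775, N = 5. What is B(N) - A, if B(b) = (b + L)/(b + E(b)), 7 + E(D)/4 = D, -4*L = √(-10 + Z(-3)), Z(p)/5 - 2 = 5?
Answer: 7095/4 ≈ 1773.8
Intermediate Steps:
Z(p) = 35 (Z(p) = 10 + 5*5 = 10 + 25 = 35)
L = -5/4 (L = -√(-10 + 35)/4 = -√25/4 = -¼*5 = -5/4 ≈ -1.2500)
E(D) = -28 + 4*D
A = -1775
B(b) = (-5/4 + b)/(-28 + 5*b) (B(b) = (b - 5/4)/(b + (-28 + 4*b)) = (-5/4 + b)/(-28 + 5*b))
B(N) - A = (-5 + 4*5)/(4*(-28 + 5*5)) - 1*(-1775) = (-5 + 20)/(4*(-28 + 25)) + 1775 = (¼)*15/(-3) + 1775 = (¼)*(-⅓)*15 + 1775 = -5/4 + 1775 = 7095/4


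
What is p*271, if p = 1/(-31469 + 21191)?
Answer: -271/10278 ≈ -0.026367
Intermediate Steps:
p = -1/10278 (p = 1/(-10278) = -1/10278 ≈ -9.7295e-5)
p*271 = -1/10278*271 = -271/10278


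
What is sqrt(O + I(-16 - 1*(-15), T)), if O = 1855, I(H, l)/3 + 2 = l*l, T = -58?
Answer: sqrt(11941) ≈ 109.27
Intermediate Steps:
I(H, l) = -6 + 3*l**2 (I(H, l) = -6 + 3*(l*l) = -6 + 3*l**2)
sqrt(O + I(-16 - 1*(-15), T)) = sqrt(1855 + (-6 + 3*(-58)**2)) = sqrt(1855 + (-6 + 3*3364)) = sqrt(1855 + (-6 + 10092)) = sqrt(1855 + 10086) = sqrt(11941)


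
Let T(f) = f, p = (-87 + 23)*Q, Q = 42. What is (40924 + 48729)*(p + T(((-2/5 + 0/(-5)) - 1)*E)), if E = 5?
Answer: -241614835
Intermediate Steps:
p = -2688 (p = (-87 + 23)*42 = -64*42 = -2688)
(40924 + 48729)*(p + T(((-2/5 + 0/(-5)) - 1)*E)) = (40924 + 48729)*(-2688 + ((-2/5 + 0/(-5)) - 1)*5) = 89653*(-2688 + ((-2*⅕ + 0*(-⅕)) - 1)*5) = 89653*(-2688 + ((-⅖ + 0) - 1)*5) = 89653*(-2688 + (-⅖ - 1)*5) = 89653*(-2688 - 7/5*5) = 89653*(-2688 - 7) = 89653*(-2695) = -241614835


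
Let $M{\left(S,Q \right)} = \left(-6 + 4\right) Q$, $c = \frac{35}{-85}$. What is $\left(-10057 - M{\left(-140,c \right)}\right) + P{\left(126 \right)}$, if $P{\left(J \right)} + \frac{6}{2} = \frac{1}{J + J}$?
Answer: $- \frac{43100551}{4284} \approx -10061.0$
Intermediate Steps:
$c = - \frac{7}{17}$ ($c = 35 \left(- \frac{1}{85}\right) = - \frac{7}{17} \approx -0.41176$)
$P{\left(J \right)} = -3 + \frac{1}{2 J}$ ($P{\left(J \right)} = -3 + \frac{1}{J + J} = -3 + \frac{1}{2 J}$)
$M{\left(S,Q \right)} = - 2 Q$
$\left(-10057 - M{\left(-140,c \right)}\right) + P{\left(126 \right)} = \left(-10057 - \left(-2\right) \left(- \frac{7}{17}\right)\right) - \left(3 - \frac{1}{2 \cdot 126}\right) = \left(-10057 - \frac{14}{17}\right) + \left(-3 + \frac{1}{2} \cdot \frac{1}{126}\right) = \left(-10057 - \frac{14}{17}\right) + \left(-3 + \frac{1}{252}\right) = - \frac{170983}{17} - \frac{755}{252} = - \frac{43100551}{4284}$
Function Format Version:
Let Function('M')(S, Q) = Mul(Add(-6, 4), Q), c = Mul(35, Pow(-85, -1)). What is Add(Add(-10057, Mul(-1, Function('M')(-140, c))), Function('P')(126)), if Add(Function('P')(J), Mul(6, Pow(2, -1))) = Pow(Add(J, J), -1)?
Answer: Rational(-43100551, 4284) ≈ -10061.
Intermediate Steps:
c = Rational(-7, 17) (c = Mul(35, Rational(-1, 85)) = Rational(-7, 17) ≈ -0.41176)
Function('P')(J) = Add(-3, Mul(Rational(1, 2), Pow(J, -1))) (Function('P')(J) = Add(-3, Pow(Add(J, J), -1)) = Add(-3, Pow(Mul(2, J), -1)) = Add(-3, Mul(Rational(1, 2), Pow(J, -1))))
Function('M')(S, Q) = Mul(-2, Q)
Add(Add(-10057, Mul(-1, Function('M')(-140, c))), Function('P')(126)) = Add(Add(-10057, Mul(-1, Mul(-2, Rational(-7, 17)))), Add(-3, Mul(Rational(1, 2), Pow(126, -1)))) = Add(Add(-10057, Mul(-1, Rational(14, 17))), Add(-3, Mul(Rational(1, 2), Rational(1, 126)))) = Add(Add(-10057, Rational(-14, 17)), Add(-3, Rational(1, 252))) = Add(Rational(-170983, 17), Rational(-755, 252)) = Rational(-43100551, 4284)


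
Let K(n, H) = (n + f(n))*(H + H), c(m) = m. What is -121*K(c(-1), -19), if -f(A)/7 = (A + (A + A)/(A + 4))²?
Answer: -846032/9 ≈ -94004.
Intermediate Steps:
f(A) = -7*(A + 2*A/(4 + A))² (f(A) = -7*(A + (A + A)/(A + 4))² = -7*(A + (2*A)/(4 + A))² = -7*(A + 2*A/(4 + A))²)
K(n, H) = 2*H*(n - 7*n²*(6 + n)²/(4 + n)²) (K(n, H) = (n - 7*n²*(6 + n)²/(4 + n)²)*(H + H) = (n - 7*n²*(6 + n)²/(4 + n)²)*(2*H) = 2*H*(n - 7*n²*(6 + n)²/(4 + n)²))
-121*K(c(-1), -19) = -121*(2*(-19)*(-1) - 14*(-19)*(-1)²*(6 - 1)²/(4 - 1)²) = -121*(38 - 14*(-19)*1*5²/3²) = -121*(38 - 14*(-19)*1*⅑*25) = -121*(38 + 6650/9) = -121*6992/9 = -846032/9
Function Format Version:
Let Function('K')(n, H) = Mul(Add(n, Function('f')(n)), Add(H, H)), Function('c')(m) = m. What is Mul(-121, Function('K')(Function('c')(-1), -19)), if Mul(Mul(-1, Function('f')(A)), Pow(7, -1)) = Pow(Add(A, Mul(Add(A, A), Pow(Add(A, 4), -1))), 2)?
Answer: Rational(-846032, 9) ≈ -94004.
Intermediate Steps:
Function('f')(A) = Mul(-7, Pow(Add(A, Mul(2, A, Pow(Add(4, A), -1))), 2)) (Function('f')(A) = Mul(-7, Pow(Add(A, Mul(Add(A, A), Pow(Add(A, 4), -1))), 2)) = Mul(-7, Pow(Add(A, Mul(Mul(2, A), Pow(Add(4, A), -1))), 2)) = Mul(-7, Pow(Add(A, Mul(2, A, Pow(Add(4, A), -1))), 2)))
Function('K')(n, H) = Mul(2, H, Add(n, Mul(-7, Pow(n, 2), Pow(Add(4, n), -2), Pow(Add(6, n), 2)))) (Function('K')(n, H) = Mul(Add(n, Mul(-7, Pow(n, 2), Pow(Add(4, n), -2), Pow(Add(6, n), 2))), Add(H, H)) = Mul(Add(n, Mul(-7, Pow(n, 2), Pow(Add(4, n), -2), Pow(Add(6, n), 2))), Mul(2, H)) = Mul(2, H, Add(n, Mul(-7, Pow(n, 2), Pow(Add(4, n), -2), Pow(Add(6, n), 2)))))
Mul(-121, Function('K')(Function('c')(-1), -19)) = Mul(-121, Add(Mul(2, -19, -1), Mul(-14, -19, Pow(-1, 2), Pow(Add(4, -1), -2), Pow(Add(6, -1), 2)))) = Mul(-121, Add(38, Mul(-14, -19, 1, Pow(3, -2), Pow(5, 2)))) = Mul(-121, Add(38, Mul(-14, -19, 1, Rational(1, 9), 25))) = Mul(-121, Add(38, Rational(6650, 9))) = Mul(-121, Rational(6992, 9)) = Rational(-846032, 9)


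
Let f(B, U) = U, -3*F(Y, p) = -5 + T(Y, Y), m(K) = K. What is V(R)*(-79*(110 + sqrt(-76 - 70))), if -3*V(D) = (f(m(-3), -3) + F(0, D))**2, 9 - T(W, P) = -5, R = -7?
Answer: 104280 + 948*I*sqrt(146) ≈ 1.0428e+5 + 11455.0*I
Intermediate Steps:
T(W, P) = 14 (T(W, P) = 9 - 1*(-5) = 9 + 5 = 14)
F(Y, p) = -3 (F(Y, p) = -(-5 + 14)/3 = -1/3*9 = -3)
V(D) = -12 (V(D) = -(-3 - 3)**2/3 = -1/3*(-6)**2 = -1/3*36 = -12)
V(R)*(-79*(110 + sqrt(-76 - 70))) = -(-948)*(110 + sqrt(-76 - 70)) = -(-948)*(110 + sqrt(-146)) = -(-948)*(110 + I*sqrt(146)) = -12*(-8690 - 79*I*sqrt(146)) = 104280 + 948*I*sqrt(146)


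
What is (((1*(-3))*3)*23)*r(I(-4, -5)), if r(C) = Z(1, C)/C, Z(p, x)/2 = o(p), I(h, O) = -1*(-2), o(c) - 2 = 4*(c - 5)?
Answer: 2898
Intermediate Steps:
o(c) = -18 + 4*c (o(c) = 2 + 4*(c - 5) = 2 + 4*(-5 + c) = 2 + (-20 + 4*c) = -18 + 4*c)
I(h, O) = 2
Z(p, x) = -36 + 8*p (Z(p, x) = 2*(-18 + 4*p) = -36 + 8*p)
r(C) = -28/C (r(C) = (-36 + 8*1)/C = (-36 + 8)/C = -28/C)
(((1*(-3))*3)*23)*r(I(-4, -5)) = (((1*(-3))*3)*23)*(-28/2) = (-3*3*23)*(-28*½) = -9*23*(-14) = -207*(-14) = 2898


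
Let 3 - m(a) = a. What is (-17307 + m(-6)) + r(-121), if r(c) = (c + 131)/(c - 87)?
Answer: -1798997/104 ≈ -17298.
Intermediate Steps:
m(a) = 3 - a
r(c) = (131 + c)/(-87 + c)
(-17307 + m(-6)) + r(-121) = (-17307 + (3 - 1*(-6))) + (131 - 121)/(-87 - 121) = (-17307 + (3 + 6)) + 10/(-208) = (-17307 + 9) - 1/208*10 = -17298 - 5/104 = -1798997/104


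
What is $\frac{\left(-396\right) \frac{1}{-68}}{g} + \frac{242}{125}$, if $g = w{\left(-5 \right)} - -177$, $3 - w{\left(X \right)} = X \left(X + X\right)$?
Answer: $\frac{109439}{55250} \approx 1.9808$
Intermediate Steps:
$w{\left(X \right)} = 3 - 2 X^{2}$ ($w{\left(X \right)} = 3 - X \left(X + X\right) = 3 - X 2 X = 3 - 2 X^{2}$)
$g = 130$ ($g = \left(3 - 2 \left(-5\right)^{2}\right) - -177 = \left(3 - 50\right) + 177 = -47 + 177 = 130$)
$\frac{\left(-396\right) \frac{1}{-68}}{g} + \frac{242}{125} = \frac{\left(-396\right) \frac{1}{-68}}{130} + \frac{242}{125} = \left(-396\right) \left(- \frac{1}{68}\right) \frac{1}{130} + 242 \cdot \frac{1}{125} = \frac{99}{17} \cdot \frac{1}{130} + \frac{242}{125} = \frac{99}{2210} + \frac{242}{125} = \frac{109439}{55250}$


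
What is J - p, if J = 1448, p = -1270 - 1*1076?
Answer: 3794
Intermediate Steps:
p = -2346 (p = -1270 - 1076 = -2346)
J - p = 1448 - 1*(-2346) = 1448 + 2346 = 3794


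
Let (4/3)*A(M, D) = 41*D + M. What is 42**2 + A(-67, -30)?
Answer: 3165/4 ≈ 791.25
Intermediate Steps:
A(M, D) = 3*M/4 + 123*D/4 (A(M, D) = 3*(41*D + M)/4 = 3*(M + 41*D)/4 = 3*M/4 + 123*D/4)
42**2 + A(-67, -30) = 42**2 + ((3/4)*(-67) + (123/4)*(-30)) = 1764 + (-201/4 - 1845/2) = 1764 - 3891/4 = 3165/4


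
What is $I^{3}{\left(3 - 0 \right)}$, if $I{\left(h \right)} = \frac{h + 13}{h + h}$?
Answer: $\frac{512}{27} \approx 18.963$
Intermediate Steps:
$I{\left(h \right)} = \frac{13 + h}{2 h}$
$I^{3}{\left(3 - 0 \right)} = \left(\frac{13 + \left(3 - 0\right)}{2 \left(3 - 0\right)}\right)^{3} = \left(\frac{13 + \left(3 + 0\right)}{2 \left(3 + 0\right)}\right)^{3} = \left(\frac{13 + 3}{2 \cdot 3}\right)^{3} = \left(\frac{1}{2} \cdot \frac{1}{3} \cdot 16\right)^{3} = \left(\frac{8}{3}\right)^{3} = \frac{512}{27}$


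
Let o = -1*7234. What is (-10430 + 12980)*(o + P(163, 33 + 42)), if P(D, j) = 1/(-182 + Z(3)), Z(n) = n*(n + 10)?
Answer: -2637880650/143 ≈ -1.8447e+7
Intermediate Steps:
Z(n) = n*(10 + n)
o = -7234
P(D, j) = -1/143 (P(D, j) = 1/(-182 + 3*(10 + 3)) = 1/(-182 + 3*13) = 1/(-182 + 39) = 1/(-143) = -1/143)
(-10430 + 12980)*(o + P(163, 33 + 42)) = (-10430 + 12980)*(-7234 - 1/143) = 2550*(-1034463/143) = -2637880650/143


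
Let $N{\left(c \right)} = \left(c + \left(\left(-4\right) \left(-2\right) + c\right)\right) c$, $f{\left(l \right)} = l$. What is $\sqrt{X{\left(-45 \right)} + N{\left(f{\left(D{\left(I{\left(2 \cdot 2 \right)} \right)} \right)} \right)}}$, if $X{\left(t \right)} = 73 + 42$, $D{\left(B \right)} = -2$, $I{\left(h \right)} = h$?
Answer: $\sqrt{107} \approx 10.344$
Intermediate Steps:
$N{\left(c \right)} = c \left(8 + 2 c\right)$ ($N{\left(c \right)} = \left(c + \left(8 + c\right)\right) c = \left(8 + 2 c\right) c = c \left(8 + 2 c\right)$)
$X{\left(t \right)} = 115$
$\sqrt{X{\left(-45 \right)} + N{\left(f{\left(D{\left(I{\left(2 \cdot 2 \right)} \right)} \right)} \right)}} = \sqrt{115 + 2 \left(-2\right) \left(4 - 2\right)} = \sqrt{115 + 2 \left(-2\right) 2} = \sqrt{115 - 8} = \sqrt{107}$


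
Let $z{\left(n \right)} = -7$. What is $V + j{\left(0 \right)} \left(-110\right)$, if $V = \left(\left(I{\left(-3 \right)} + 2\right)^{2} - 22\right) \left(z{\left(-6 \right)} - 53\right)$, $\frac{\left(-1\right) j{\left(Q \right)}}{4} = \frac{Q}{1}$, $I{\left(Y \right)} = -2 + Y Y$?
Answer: $-3540$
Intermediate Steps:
$I{\left(Y \right)} = -2 + Y^{2}$
$j{\left(Q \right)} = - 4 Q$ ($j{\left(Q \right)} = - 4 \frac{Q}{1} = - 4 Q 1 = - 4 Q$)
$V = -3540$ ($V = \left(\left(\left(-2 + \left(-3\right)^{2}\right) + 2\right)^{2} - 22\right) \left(-7 - 53\right) = \left(\left(\left(-2 + 9\right) + 2\right)^{2} - 22\right) \left(-60\right) = \left(\left(7 + 2\right)^{2} - 22\right) \left(-60\right) = \left(9^{2} - 22\right) \left(-60\right) = \left(81 - 22\right) \left(-60\right) = 59 \left(-60\right) = -3540$)
$V + j{\left(0 \right)} \left(-110\right) = -3540 + \left(-4\right) 0 \left(-110\right) = -3540 + 0 \left(-110\right) = -3540 + 0 = -3540$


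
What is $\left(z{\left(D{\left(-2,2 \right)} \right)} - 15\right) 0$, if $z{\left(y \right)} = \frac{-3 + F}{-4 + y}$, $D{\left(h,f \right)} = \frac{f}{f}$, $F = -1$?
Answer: $0$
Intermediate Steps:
$D{\left(h,f \right)} = 1$
$z{\left(y \right)} = - \frac{4}{-4 + y}$ ($z{\left(y \right)} = \frac{-3 - 1}{-4 + y} = - \frac{4}{-4 + y}$)
$\left(z{\left(D{\left(-2,2 \right)} \right)} - 15\right) 0 = \left(- \frac{4}{-4 + 1} - 15\right) 0 = \left(- \frac{4}{-3} - 15\right) 0 = \left(\left(-4\right) \left(- \frac{1}{3}\right) - 15\right) 0 = \left(\frac{4}{3} - 15\right) 0 = \left(- \frac{41}{3}\right) 0 = 0$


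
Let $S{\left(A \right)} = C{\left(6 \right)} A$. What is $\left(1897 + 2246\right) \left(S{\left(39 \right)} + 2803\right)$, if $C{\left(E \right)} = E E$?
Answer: $17429601$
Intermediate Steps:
$C{\left(E \right)} = E^{2}$
$S{\left(A \right)} = 36 A$ ($S{\left(A \right)} = 6^{2} A = 36 A$)
$\left(1897 + 2246\right) \left(S{\left(39 \right)} + 2803\right) = \left(1897 + 2246\right) \left(36 \cdot 39 + 2803\right) = 4143 \left(1404 + 2803\right) = 4143 \cdot 4207 = 17429601$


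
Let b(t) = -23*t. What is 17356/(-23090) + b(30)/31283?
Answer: -279439924/361162235 ≈ -0.77372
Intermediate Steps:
17356/(-23090) + b(30)/31283 = 17356/(-23090) - 23*30/31283 = 17356*(-1/23090) - 690*1/31283 = -8678/11545 - 690/31283 = -279439924/361162235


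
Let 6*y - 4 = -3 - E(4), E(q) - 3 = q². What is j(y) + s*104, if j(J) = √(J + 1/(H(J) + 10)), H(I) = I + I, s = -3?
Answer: -312 + I*√11/2 ≈ -312.0 + 1.6583*I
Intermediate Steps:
E(q) = 3 + q²
y = -3 (y = ⅔ + (-3 - (3 + 4²))/6 = ⅔ + (-3 - (3 + 16))/6 = ⅔ + (-3 - 1*19)/6 = ⅔ + (-3 - 19)/6 = ⅔ + (⅙)*(-22) = ⅔ - 11/3 = -3)
H(I) = 2*I
j(J) = √(J + 1/(10 + 2*J)) (j(J) = √(J + 1/(2*J + 10)) = √(J + 1/(10 + 2*J)))
j(y) + s*104 = √2*√(1/(5 - 3) + 2*(-3))/2 - 3*104 = √2*√(1/2 - 6)/2 - 312 = √2*√(½ - 6)/2 - 312 = √2*√(-11/2)/2 - 312 = √2*(I*√22/2)/2 - 312 = I*√11/2 - 312 = -312 + I*√11/2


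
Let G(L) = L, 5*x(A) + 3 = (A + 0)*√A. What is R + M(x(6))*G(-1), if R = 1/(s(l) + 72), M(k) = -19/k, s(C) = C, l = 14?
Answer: 8239/5934 + 190*√6/69 ≈ 8.1334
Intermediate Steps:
x(A) = -⅗ + A^(3/2)/5 (x(A) = -⅗ + ((A + 0)*√A)/5 = -⅗ + (A*√A)/5 = -⅗ + A^(3/2)/5)
R = 1/86 (R = 1/(14 + 72) = 1/86 ≈ 0.011628)
R + M(x(6))*G(-1) = 1/86 - 19/(-⅗ + 6^(3/2)/5)*(-1) = 1/86 - 19/(-⅗ + (6*√6)/5)*(-1) = 1/86 - 19/(-⅗ + 6*√6/5)*(-1) = 1/86 + 19/(-⅗ + 6*√6/5)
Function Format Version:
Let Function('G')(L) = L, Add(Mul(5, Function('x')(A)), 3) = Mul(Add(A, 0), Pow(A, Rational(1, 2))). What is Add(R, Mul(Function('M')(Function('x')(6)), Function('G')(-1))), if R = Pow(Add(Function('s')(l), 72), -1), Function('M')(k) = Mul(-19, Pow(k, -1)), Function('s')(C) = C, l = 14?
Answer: Add(Rational(8239, 5934), Mul(Rational(190, 69), Pow(6, Rational(1, 2)))) ≈ 8.1334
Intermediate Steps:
Function('x')(A) = Add(Rational(-3, 5), Mul(Rational(1, 5), Pow(A, Rational(3, 2)))) (Function('x')(A) = Add(Rational(-3, 5), Mul(Rational(1, 5), Mul(Add(A, 0), Pow(A, Rational(1, 2))))) = Add(Rational(-3, 5), Mul(Rational(1, 5), Mul(A, Pow(A, Rational(1, 2))))) = Add(Rational(-3, 5), Mul(Rational(1, 5), Pow(A, Rational(3, 2)))))
R = Rational(1, 86) (R = Pow(Add(14, 72), -1) = Pow(86, -1) = Rational(1, 86) ≈ 0.011628)
Add(R, Mul(Function('M')(Function('x')(6)), Function('G')(-1))) = Add(Rational(1, 86), Mul(Mul(-19, Pow(Add(Rational(-3, 5), Mul(Rational(1, 5), Pow(6, Rational(3, 2)))), -1)), -1)) = Add(Rational(1, 86), Mul(Mul(-19, Pow(Add(Rational(-3, 5), Mul(Rational(1, 5), Mul(6, Pow(6, Rational(1, 2))))), -1)), -1)) = Add(Rational(1, 86), Mul(Mul(-19, Pow(Add(Rational(-3, 5), Mul(Rational(6, 5), Pow(6, Rational(1, 2)))), -1)), -1)) = Add(Rational(1, 86), Mul(19, Pow(Add(Rational(-3, 5), Mul(Rational(6, 5), Pow(6, Rational(1, 2)))), -1)))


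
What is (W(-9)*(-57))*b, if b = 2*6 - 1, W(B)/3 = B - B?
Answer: 0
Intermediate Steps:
W(B) = 0 (W(B) = 3*(B - B) = 3*0 = 0)
b = 11 (b = 12 - 1 = 11)
(W(-9)*(-57))*b = (0*(-57))*11 = 0*11 = 0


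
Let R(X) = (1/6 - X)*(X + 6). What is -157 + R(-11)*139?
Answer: -47507/6 ≈ -7917.8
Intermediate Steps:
R(X) = (6 + X)*(1/6 - X) (R(X) = (1/6 - X)*(6 + X) = (6 + X)*(1/6 - X))
-157 + R(-11)*139 = -157 + (1 - 1*(-11)**2 - 35/6*(-11))*139 = -157 + (1 - 1*121 + 385/6)*139 = -157 + (1 - 121 + 385/6)*139 = -157 - 335/6*139 = -157 - 46565/6 = -47507/6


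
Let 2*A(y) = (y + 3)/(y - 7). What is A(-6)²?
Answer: 9/676 ≈ 0.013314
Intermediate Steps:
A(y) = (3 + y)/(2*(-7 + y)) (A(y) = ((y + 3)/(y - 7))/2 = ((3 + y)/(-7 + y))/2 = (3 + y)/(2*(-7 + y)))
A(-6)² = ((3 - 6)/(2*(-7 - 6)))² = ((½)*(-3)/(-13))² = ((½)*(-1/13)*(-3))² = (3/26)² = 9/676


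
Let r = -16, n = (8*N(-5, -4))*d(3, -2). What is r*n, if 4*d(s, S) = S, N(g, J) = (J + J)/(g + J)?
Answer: 512/9 ≈ 56.889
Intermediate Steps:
N(g, J) = 2*J/(J + g) (N(g, J) = (2*J)/(J + g) = 2*J/(J + g))
d(s, S) = S/4
n = -32/9 (n = (8*(2*(-4)/(-4 - 5)))*((¼)*(-2)) = (8*(2*(-4)/(-9)))*(-½) = (8*(2*(-4)*(-⅑)))*(-½) = (8*(8/9))*(-½) = (64/9)*(-½) = -32/9 ≈ -3.5556)
r*n = -16*(-32/9) = 512/9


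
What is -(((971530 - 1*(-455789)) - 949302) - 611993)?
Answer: 133976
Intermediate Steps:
-(((971530 - 1*(-455789)) - 949302) - 611993) = -(((971530 + 455789) - 949302) - 611993) = -((1427319 - 949302) - 611993) = -(478017 - 611993) = -1*(-133976) = 133976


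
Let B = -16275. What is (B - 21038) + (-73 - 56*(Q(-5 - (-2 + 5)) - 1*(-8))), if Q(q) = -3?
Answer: -37666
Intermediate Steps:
(B - 21038) + (-73 - 56*(Q(-5 - (-2 + 5)) - 1*(-8))) = (-16275 - 21038) + (-73 - 56*(-3 - 1*(-8))) = -37313 + (-73 - 56*(-3 + 8)) = -37313 + (-73 - 56*5) = -37313 + (-73 - 280) = -37313 - 353 = -37666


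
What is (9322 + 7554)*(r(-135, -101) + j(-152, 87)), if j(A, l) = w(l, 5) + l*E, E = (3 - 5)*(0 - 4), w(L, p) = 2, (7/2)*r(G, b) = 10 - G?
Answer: 87350176/7 ≈ 1.2479e+7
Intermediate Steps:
r(G, b) = 20/7 - 2*G/7 (r(G, b) = 2*(10 - G)/7 = 20/7 - 2*G/7)
E = 8 (E = -2*(-4) = 8)
j(A, l) = 2 + 8*l (j(A, l) = 2 + l*8 = 2 + 8*l)
(9322 + 7554)*(r(-135, -101) + j(-152, 87)) = (9322 + 7554)*((20/7 - 2/7*(-135)) + (2 + 8*87)) = 16876*((20/7 + 270/7) + (2 + 696)) = 16876*(290/7 + 698) = 16876*(5176/7) = 87350176/7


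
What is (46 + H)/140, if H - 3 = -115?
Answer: -33/70 ≈ -0.47143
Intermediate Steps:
H = -112 (H = 3 - 115 = -112)
(46 + H)/140 = (46 - 112)/140 = (1/140)*(-66) = -33/70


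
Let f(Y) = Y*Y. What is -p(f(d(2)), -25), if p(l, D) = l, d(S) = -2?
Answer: -4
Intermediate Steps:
f(Y) = Y²
-p(f(d(2)), -25) = -1*(-2)² = -1*4 = -4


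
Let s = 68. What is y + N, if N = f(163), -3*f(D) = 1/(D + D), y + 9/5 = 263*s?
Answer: 87443953/4890 ≈ 17882.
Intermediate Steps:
y = 89411/5 (y = -9/5 + 263*68 = -9/5 + 17884 = 89411/5 ≈ 17882.)
f(D) = -1/(6*D) (f(D) = -1/(3*(D + D)) = -1/(2*D)/3 = -1/(6*D))
N = -1/978 (N = -1/6/163 = -1/6*1/163 = -1/978 ≈ -0.0010225)
y + N = 89411/5 - 1/978 = 87443953/4890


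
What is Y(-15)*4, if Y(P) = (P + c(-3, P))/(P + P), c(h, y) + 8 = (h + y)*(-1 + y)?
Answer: -106/3 ≈ -35.333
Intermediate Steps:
c(h, y) = -8 + (-1 + y)*(h + y) (c(h, y) = -8 + (h + y)*(-1 + y) = -8 + (-1 + y)*(h + y))
Y(P) = (-5 + P² - 3*P)/(2*P) (Y(P) = (P + (-8 + P² - 1*(-3) - P - 3*P))/(P + P) = (P + (-8 + P² + 3 - P - 3*P))/((2*P)) = (P + (-5 + P² - 4*P))*(1/(2*P)) = (-5 + P² - 3*P)*(1/(2*P)) = (-5 + P² - 3*P)/(2*P))
Y(-15)*4 = ((½)*(-5 + (-15)² - 3*(-15))/(-15))*4 = ((½)*(-1/15)*(-5 + 225 + 45))*4 = ((½)*(-1/15)*265)*4 = -53/6*4 = -106/3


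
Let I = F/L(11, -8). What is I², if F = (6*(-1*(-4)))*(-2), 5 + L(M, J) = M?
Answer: 64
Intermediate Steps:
L(M, J) = -5 + M
F = -48 (F = (6*4)*(-2) = 24*(-2) = -48)
I = -8 (I = -48/(-5 + 11) = -48/6 = -48*⅙ = -8)
I² = (-8)² = 64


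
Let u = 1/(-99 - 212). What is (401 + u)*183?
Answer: 22821930/311 ≈ 73382.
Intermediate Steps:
u = -1/311 (u = 1/(-311) = -1/311 ≈ -0.0032154)
(401 + u)*183 = (401 - 1/311)*183 = (124710/311)*183 = 22821930/311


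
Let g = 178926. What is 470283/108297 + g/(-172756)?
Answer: 10311176821/3118159422 ≈ 3.3068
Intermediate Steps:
470283/108297 + g/(-172756) = 470283/108297 + 178926/(-172756) = 470283*(1/108297) + 178926*(-1/172756) = 156761/36099 - 89463/86378 = 10311176821/3118159422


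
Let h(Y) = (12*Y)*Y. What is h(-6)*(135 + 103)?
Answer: 102816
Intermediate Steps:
h(Y) = 12*Y²
h(-6)*(135 + 103) = (12*(-6)²)*(135 + 103) = (12*36)*238 = 432*238 = 102816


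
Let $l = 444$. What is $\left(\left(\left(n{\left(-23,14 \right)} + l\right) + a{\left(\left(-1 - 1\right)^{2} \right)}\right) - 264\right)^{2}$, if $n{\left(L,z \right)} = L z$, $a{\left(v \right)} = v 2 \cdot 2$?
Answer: $15876$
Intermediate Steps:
$a{\left(v \right)} = 4 v$ ($a{\left(v \right)} = 2 v 2 = 4 v$)
$\left(\left(\left(n{\left(-23,14 \right)} + l\right) + a{\left(\left(-1 - 1\right)^{2} \right)}\right) - 264\right)^{2} = \left(\left(\left(\left(-23\right) 14 + 444\right) + 4 \left(-1 - 1\right)^{2}\right) - 264\right)^{2} = \left(\left(\left(-322 + 444\right) + 4 \left(-2\right)^{2}\right) + \left(-330 + 66\right)\right)^{2} = \left(\left(122 + 4 \cdot 4\right) - 264\right)^{2} = \left(\left(122 + 16\right) - 264\right)^{2} = \left(138 - 264\right)^{2} = \left(-126\right)^{2} = 15876$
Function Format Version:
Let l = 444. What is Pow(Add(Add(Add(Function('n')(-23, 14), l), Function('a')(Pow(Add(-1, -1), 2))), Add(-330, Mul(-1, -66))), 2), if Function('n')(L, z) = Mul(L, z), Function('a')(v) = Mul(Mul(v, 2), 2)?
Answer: 15876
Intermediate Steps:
Function('a')(v) = Mul(4, v) (Function('a')(v) = Mul(Mul(2, v), 2) = Mul(4, v))
Pow(Add(Add(Add(Function('n')(-23, 14), l), Function('a')(Pow(Add(-1, -1), 2))), Add(-330, Mul(-1, -66))), 2) = Pow(Add(Add(Add(Mul(-23, 14), 444), Mul(4, Pow(Add(-1, -1), 2))), Add(-330, Mul(-1, -66))), 2) = Pow(Add(Add(Add(-322, 444), Mul(4, Pow(-2, 2))), Add(-330, 66)), 2) = Pow(Add(Add(122, Mul(4, 4)), -264), 2) = Pow(Add(Add(122, 16), -264), 2) = Pow(Add(138, -264), 2) = Pow(-126, 2) = 15876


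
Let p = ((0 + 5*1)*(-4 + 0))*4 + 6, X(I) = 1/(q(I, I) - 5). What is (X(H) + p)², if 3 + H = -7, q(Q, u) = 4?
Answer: 5625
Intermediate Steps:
H = -10 (H = -3 - 7 = -10)
X(I) = -1 (X(I) = 1/(4 - 5) = 1/(-1) = -1)
p = -74 (p = ((0 + 5)*(-4))*4 + 6 = (5*(-4))*4 + 6 = -20*4 + 6 = -80 + 6 = -74)
(X(H) + p)² = (-1 - 74)² = (-75)² = 5625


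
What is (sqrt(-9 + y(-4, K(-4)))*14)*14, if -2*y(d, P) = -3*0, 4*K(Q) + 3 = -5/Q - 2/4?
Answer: 588*I ≈ 588.0*I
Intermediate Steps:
K(Q) = -7/8 - 5/(4*Q) (K(Q) = -3/4 + (-5/Q - 2/4)/4 = -3/4 + (-5/Q - 2*1/4)/4 = -3/4 + (-5/Q - 1/2)/4 = -3/4 + (-1/2 - 5/Q)/4 = -3/4 + (-1/8 - 5/(4*Q)) = -7/8 - 5/(4*Q))
y(d, P) = 0 (y(d, P) = -(-3)*0/2 = -1/2*0 = 0)
(sqrt(-9 + y(-4, K(-4)))*14)*14 = (sqrt(-9 + 0)*14)*14 = (sqrt(-9)*14)*14 = ((3*I)*14)*14 = (42*I)*14 = 588*I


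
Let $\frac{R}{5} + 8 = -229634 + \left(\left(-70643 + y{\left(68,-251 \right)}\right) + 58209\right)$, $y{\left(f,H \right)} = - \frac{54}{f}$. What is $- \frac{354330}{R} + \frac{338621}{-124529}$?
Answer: $- \frac{829004025185}{341649919073} \approx -2.4265$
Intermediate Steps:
$R = - \frac{41153055}{34}$ ($R = -40 + 5 \left(-229634 + \left(\left(-70643 - \frac{54}{68}\right) + 58209\right)\right) = -40 + 5 \left(-229634 + \left(\left(-70643 - \frac{27}{34}\right) + 58209\right)\right) = -40 + 5 \left(-229634 + \left(- \frac{2401889}{34} + 58209\right)\right) = -40 + 5 \left(-229634 - \frac{422783}{34}\right) = -40 + 5 \left(- \frac{8230339}{34}\right) = -40 - \frac{41151695}{34} = - \frac{41153055}{34} \approx -1.2104 \cdot 10^{6}$)
$- \frac{354330}{R} + \frac{338621}{-124529} = - \frac{354330}{- \frac{41153055}{34}} + \frac{338621}{-124529} = \left(-354330\right) \left(- \frac{34}{41153055}\right) + 338621 \left(- \frac{1}{124529}\right) = \frac{803148}{2743537} - \frac{338621}{124529} = - \frac{829004025185}{341649919073}$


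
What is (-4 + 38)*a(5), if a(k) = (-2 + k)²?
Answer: 306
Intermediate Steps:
(-4 + 38)*a(5) = (-4 + 38)*(-2 + 5)² = 34*3² = 34*9 = 306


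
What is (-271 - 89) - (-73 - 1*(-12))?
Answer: -299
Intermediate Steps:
(-271 - 89) - (-73 - 1*(-12)) = -360 - (-73 + 12) = -360 - 1*(-61) = -360 + 61 = -299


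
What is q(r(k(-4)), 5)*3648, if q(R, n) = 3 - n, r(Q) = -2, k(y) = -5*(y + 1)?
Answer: -7296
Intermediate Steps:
k(y) = -5 - 5*y (k(y) = -5*(1 + y) = -5 - 5*y)
q(r(k(-4)), 5)*3648 = (3 - 1*5)*3648 = (3 - 5)*3648 = -2*3648 = -7296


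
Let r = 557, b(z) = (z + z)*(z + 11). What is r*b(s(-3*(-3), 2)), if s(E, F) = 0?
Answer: 0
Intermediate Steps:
b(z) = 2*z*(11 + z) (b(z) = (2*z)*(11 + z) = 2*z*(11 + z))
r*b(s(-3*(-3), 2)) = 557*(2*0*(11 + 0)) = 557*(2*0*11) = 557*0 = 0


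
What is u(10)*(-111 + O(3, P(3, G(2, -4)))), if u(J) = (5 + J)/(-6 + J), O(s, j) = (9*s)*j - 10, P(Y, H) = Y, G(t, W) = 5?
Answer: -150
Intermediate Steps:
O(s, j) = -10 + 9*j*s (O(s, j) = 9*j*s - 10 = -10 + 9*j*s)
u(J) = (5 + J)/(-6 + J)
u(10)*(-111 + O(3, P(3, G(2, -4)))) = ((5 + 10)/(-6 + 10))*(-111 + (-10 + 9*3*3)) = (15/4)*(-111 + (-10 + 81)) = ((¼)*15)*(-111 + 71) = (15/4)*(-40) = -150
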